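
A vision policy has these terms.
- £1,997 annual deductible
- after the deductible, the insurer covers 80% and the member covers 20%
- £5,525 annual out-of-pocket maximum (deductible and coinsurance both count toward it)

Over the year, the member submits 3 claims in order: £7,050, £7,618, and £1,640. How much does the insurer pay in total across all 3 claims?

£11,448.80

Claim 1 (£7,050): £1,997 to deductible, leaving £5,053; member's 20% is £1,010.60. Member owes £3,007.60 (running OOP £3,007.60). Insurer: £7,050 − £3,007.60 = £4,042.40.
Claim 2 (£7,618): deductible already satisfied, so member's share is 20% × £7,618 = £1,523.60. Member pays £1,523.60; OOP now £4,531.20. Plan pays £7,618 − £1,523.60 = £6,094.40.
Claim 3 (£1,640): deductible already satisfied, so member's share is 20% × £1,640 = £328. Cost to member: £328. OOP to date £4,859.20. Insurer: £1,640 − £328 = £1,312.
Insurer total = bills − member's total = £16,308 − £4,859.20 = £11,448.80.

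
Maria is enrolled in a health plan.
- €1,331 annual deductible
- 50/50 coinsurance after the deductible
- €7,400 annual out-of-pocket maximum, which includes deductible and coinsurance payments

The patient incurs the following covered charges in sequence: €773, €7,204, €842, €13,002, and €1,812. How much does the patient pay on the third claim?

Claim 1 (€773): all of it applies to the deductible. Cost to patient: €773. OOP to date €773.
Claim 2 (€7,204): €558 finishes the deductible; €6,646 goes to coinsurance; 50% of €6,646 = €3,323. Patient pays €3,881; OOP now €4,654.
Claim 3 (€842): deductible already satisfied, so patient's share is 50% × €842 = €421. Patient pays €421; OOP now €5,075.

€421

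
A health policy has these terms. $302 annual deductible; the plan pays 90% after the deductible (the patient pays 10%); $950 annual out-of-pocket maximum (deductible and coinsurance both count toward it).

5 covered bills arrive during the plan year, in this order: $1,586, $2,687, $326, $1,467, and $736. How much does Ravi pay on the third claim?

#1 ($1,586): $302 finishes the deductible; $1,284 goes to coinsurance; patient's 10% is $128.40. Patient pays $430.40; OOP now $430.40.
#2 ($2,687): deductible met; 10% of $2,687 = $268.70. Patient owes $268.70 (running OOP $699.10).
#3 ($326): deductible met; 10% of $326 = $32.60. Cost to patient: $32.60. OOP to date $731.70.

$32.60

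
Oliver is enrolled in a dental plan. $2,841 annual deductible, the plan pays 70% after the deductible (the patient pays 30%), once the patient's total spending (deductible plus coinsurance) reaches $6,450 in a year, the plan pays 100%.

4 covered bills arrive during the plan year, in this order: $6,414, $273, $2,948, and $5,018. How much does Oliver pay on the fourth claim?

Claim 1 — $6,414: $2,841 finishes the deductible; $3,573 goes to coinsurance; coinsurance $3,573 × 30% = $1,071.90. Patient owes $3,912.90 (running OOP $3,912.90).
Claim 2 — $273: 30% coinsurance on $273 = $81.90. Patient pays $81.90; OOP now $3,994.80.
Claim 3 — $2,948: 30% coinsurance on $2,948 = $884.40. Patient owes $884.40 (running OOP $4,879.20).
Claim 4 — $5,018: deductible already satisfied, so patient's share is 30% × $5,018 = $1,505.40. Patient pays $1,505.40; OOP now $6,384.60.

$1,505.40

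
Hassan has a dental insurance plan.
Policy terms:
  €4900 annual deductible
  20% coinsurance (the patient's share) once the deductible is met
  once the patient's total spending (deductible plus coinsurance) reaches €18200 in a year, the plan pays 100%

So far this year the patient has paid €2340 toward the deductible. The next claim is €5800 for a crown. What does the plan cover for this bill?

€2592

€2340 of the €4900 deductible is already met, leaving €2560.
The remaining €3240 (= €5800 − €2560) moves to coinsurance.
Coinsurance: €3240 × 20% = €648.
That puts the patient's cost at €2560 + €648 = €3208 before any cap.
Total out-of-pocket so far would be €2340 + €3208 = €5548, below the €18200 cap — no reduction.
The insurer covers the remainder: €5800 − €3208 = €2592.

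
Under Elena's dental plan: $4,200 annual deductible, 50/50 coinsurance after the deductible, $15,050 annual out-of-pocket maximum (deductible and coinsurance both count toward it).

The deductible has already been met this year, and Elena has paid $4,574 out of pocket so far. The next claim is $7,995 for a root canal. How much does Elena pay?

With the deductible met, the entire $7,995 is subject to coinsurance.
Coinsurance: $7,995 × 50% = $3,997.50.
Year-to-date out-of-pocket becomes $4,574 + $3,997.50 = $8,571.50, still under the $15,050 maximum, so no cap applies.

$3,997.50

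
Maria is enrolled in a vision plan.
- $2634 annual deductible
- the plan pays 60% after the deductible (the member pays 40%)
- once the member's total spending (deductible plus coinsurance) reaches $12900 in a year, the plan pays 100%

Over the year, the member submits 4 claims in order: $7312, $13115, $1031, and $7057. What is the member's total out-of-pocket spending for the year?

$12900

Bill 1, $7312: deductible takes $2634, $4678 remains; 40% of $4678 = $1871.20. Cost to member: $4505.20. OOP to date $4505.20.
Bill 2, $13115: deductible already satisfied, so member's share is 40% × $13115 = $5246. Member owes $5246 (running OOP $9751.20).
Bill 3, $1031: deductible already satisfied, so member's share is 40% × $1031 = $412.40. Cost to member: $412.40. OOP to date $10163.60.
Bill 4, $7057: deductible already satisfied, so member's share is 40% × $7057 = $2822.80. That would push OOP to $12986.40, over the $12900 cap, so member pays $12900 − $10163.60 = $2736.40.
Total paid by the member: $4505.20 + $5246 + $412.40 + $2736.40 = $12900.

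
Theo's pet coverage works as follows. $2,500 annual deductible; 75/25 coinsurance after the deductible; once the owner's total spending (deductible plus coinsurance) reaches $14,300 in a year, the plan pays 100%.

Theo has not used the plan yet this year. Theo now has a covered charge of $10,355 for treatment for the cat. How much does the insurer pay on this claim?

Nothing has been paid toward the $2,500 deductible, so the first $2,500 of this charge is applied there.
After the $2,500 deductible portion, $10,355 − $2,500 = $7,855 is subject to coinsurance.
Coinsurance: $7,855 × 25% = $1,963.75.
That puts the owner's cost at $2,500 + $1,963.75 = $4,463.75 before any cap.
Year-to-date out-of-pocket becomes $0 + $4,463.75 = $4,463.75, still under the $14,300 maximum, so no cap applies.
Insurer pays the balance: $10,355 − $4,463.75 = $5,891.25.

$5,891.25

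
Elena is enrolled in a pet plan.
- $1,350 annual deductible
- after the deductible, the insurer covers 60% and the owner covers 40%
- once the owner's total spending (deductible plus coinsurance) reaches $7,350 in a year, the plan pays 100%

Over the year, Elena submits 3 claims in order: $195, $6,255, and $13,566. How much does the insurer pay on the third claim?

$9,606

#1 ($195): entire amount goes to the deductible. Owner pays $195; OOP now $195. Insurer: $195 − $195 = $0.
#2 ($6,255): $1,155 to deductible, leaving $5,100; 40% of $5,100 = $2,040. Owner owes $3,195 (running OOP $3,390). Insurer: $6,255 − $3,195 = $3,060.
#3 ($13,566): 40% coinsurance on $13,566 = $5,426.40. Adding that to $3,390 gives $8,816.40, past the $7,350 cap; owner pays only $7,350 − $3,390 = $3,960. Plan pays $13,566 − $3,960 = $9,606.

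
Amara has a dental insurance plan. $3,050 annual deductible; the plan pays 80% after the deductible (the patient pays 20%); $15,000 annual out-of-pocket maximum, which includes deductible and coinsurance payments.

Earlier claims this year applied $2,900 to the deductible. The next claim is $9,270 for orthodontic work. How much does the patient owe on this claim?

$1,974

$2,900 of the $3,050 deductible is already met, leaving $150.
After the $150 deductible portion, $9,270 − $150 = $9,120 is subject to coinsurance.
Coinsurance: $9,120 × 20% = $1,824.
So the patient owes $150 + $1,824 = $1,974 before any cap.
Year-to-date out-of-pocket becomes $2,900 + $1,974 = $4,874, still under the $15,000 maximum, so no cap applies.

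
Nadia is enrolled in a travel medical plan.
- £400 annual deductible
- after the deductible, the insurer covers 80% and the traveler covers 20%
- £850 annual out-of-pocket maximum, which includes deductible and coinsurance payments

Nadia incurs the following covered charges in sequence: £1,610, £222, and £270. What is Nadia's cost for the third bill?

£54

Bill 1, £1,610: £400 to deductible, leaving £1,210; traveler's 20% is £242. Cost to traveler: £642. OOP to date £642.
Bill 2, £222: 20% coinsurance on £222 = £44.40. Traveler owes £44.40 (running OOP £686.40).
Bill 3, £270: 20% coinsurance on £270 = £54. Traveler owes £54 (running OOP £740.40).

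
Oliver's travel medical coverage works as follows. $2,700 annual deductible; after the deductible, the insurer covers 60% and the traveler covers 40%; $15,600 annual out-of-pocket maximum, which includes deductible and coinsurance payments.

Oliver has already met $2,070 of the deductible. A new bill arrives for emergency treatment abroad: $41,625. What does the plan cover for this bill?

$28,095

Remaining deductible: $2,700 − $2,070 = $630.
That leaves $41,625 − $630 = $40,995 for coinsurance.
40% of $40,995 = $16,398 falls to the traveler.
Traveler responsibility before any cap: $630 + $16,398 = $17,028.
Adding $17,028 to the $2,070 already spent would give $19,098, which exceeds the $15,600 cap; the traveler pays just $15,600 − $2,070 = $13,530.
The insurer covers the remainder: $41,625 − $13,530 = $28,095.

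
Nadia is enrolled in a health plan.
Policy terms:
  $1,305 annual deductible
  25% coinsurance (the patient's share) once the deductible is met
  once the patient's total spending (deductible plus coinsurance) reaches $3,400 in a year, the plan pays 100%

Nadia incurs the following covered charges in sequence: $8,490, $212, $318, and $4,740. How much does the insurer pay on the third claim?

Claim 1 — $8,490: $1,305 finishes the deductible; $7,185 goes to coinsurance; coinsurance $7,185 × 25% = $1,796.25. Cost to patient: $3,101.25. OOP to date $3,101.25. Insurer: $8,490 − $3,101.25 = $5,388.75.
Claim 2 — $212: deductible already satisfied, so patient's share is 25% × $212 = $53. Cost to patient: $53. OOP to date $3,154.25. Plan pays $212 − $53 = $159.
Claim 3 — $318: 25% coinsurance on $318 = $79.50. Patient owes $79.50 (running OOP $3,233.75). Plan pays $318 − $79.50 = $238.50.

$238.50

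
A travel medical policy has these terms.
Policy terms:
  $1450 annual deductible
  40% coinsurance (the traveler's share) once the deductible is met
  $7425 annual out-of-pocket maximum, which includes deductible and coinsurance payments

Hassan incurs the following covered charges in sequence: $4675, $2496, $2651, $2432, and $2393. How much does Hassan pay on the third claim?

$1060.40

Claim 1 ($4675): $1450 to deductible, leaving $3225; 40% of $3225 = $1290. Traveler pays $2740; OOP now $2740.
Claim 2 ($2496): deductible already satisfied, so traveler's share is 40% × $2496 = $998.40. Traveler pays $998.40; OOP now $3738.40.
Claim 3 ($2651): deductible already satisfied, so traveler's share is 40% × $2651 = $1060.40. Traveler owes $1060.40 (running OOP $4798.80).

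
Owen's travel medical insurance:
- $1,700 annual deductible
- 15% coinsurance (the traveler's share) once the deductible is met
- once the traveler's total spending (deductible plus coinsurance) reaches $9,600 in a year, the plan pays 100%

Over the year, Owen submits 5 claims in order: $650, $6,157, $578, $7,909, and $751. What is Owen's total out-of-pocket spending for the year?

Claim 1 — $650: entire amount goes to the deductible. Traveler pays $650; OOP now $650.
Claim 2 — $6,157: deductible takes $1,050, $5,107 remains; coinsurance $5,107 × 15% = $766.05. Traveler pays $1,816.05; OOP now $2,466.05.
Claim 3 — $578: deductible met; 15% of $578 = $86.70. Traveler owes $86.70 (running OOP $2,552.75).
Claim 4 — $7,909: deductible met; 15% of $7,909 = $1,186.35. Traveler owes $1,186.35 (running OOP $3,739.10).
Claim 5 — $751: deductible met; 15% of $751 = $112.65. Traveler owes $112.65 (running OOP $3,851.75).
Total paid by the traveler: $650 + $1,816.05 + $86.70 + $1,186.35 + $112.65 = $3,851.75.

$3,851.75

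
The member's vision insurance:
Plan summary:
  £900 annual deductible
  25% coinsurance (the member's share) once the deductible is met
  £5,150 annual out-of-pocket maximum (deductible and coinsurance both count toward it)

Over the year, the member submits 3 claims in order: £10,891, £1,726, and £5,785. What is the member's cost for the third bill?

£1,320.75

Claim 1 (£10,891): deductible takes £900, £9,991 remains; 25% of £9,991 = £2,497.75. Member owes £3,397.75 (running OOP £3,397.75).
Claim 2 (£1,726): deductible met; 25% of £1,726 = £431.50. Member pays £431.50; OOP now £3,829.25.
Claim 3 (£5,785): deductible met; 25% of £5,785 = £1,446.25. Adding that to £3,829.25 gives £5,275.50, past the £5,150 cap; member pays only £5,150 − £3,829.25 = £1,320.75.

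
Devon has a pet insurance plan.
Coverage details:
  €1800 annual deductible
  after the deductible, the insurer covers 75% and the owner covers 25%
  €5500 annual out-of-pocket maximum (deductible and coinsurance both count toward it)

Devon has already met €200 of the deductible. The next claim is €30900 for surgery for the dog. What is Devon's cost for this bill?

€5300

€200 of the €1800 deductible is already met, leaving €1600.
That leaves €30900 − €1600 = €29300 for coinsurance.
Coinsurance: €29300 × 25% = €7325.
Owner responsibility before any cap: €1600 + €7325 = €8925.
Year-to-date out-of-pocket would reach €200 + €8925 = €9125, above the €5500 maximum, so the owner pays only €5500 − €200 = €5300.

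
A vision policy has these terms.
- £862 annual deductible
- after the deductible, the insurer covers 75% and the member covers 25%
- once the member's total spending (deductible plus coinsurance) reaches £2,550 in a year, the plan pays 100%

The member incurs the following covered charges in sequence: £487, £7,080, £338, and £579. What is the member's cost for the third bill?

#1 (£487): fully absorbed by the deductible. Member pays £487; OOP now £487.
#2 (£7,080): £375 finishes the deductible; £6,705 goes to coinsurance; member's 25% is £1,676.25. Member pays £2,051.25; OOP now £2,538.25.
#3 (£338): deductible met; 25% of £338 = £84.50. That would push OOP to £2,622.75, over the £2,550 cap, so member pays £2,550 − £2,538.25 = £11.75.

£11.75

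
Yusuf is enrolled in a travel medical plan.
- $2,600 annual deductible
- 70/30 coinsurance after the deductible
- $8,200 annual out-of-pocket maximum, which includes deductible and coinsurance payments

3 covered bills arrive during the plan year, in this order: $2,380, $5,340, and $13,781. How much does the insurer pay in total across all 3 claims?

$13,301

Bill 1, $2,380: all of it applies to the deductible. Traveler pays $2,380; OOP now $2,380. Insurer: $2,380 − $2,380 = $0.
Bill 2, $5,340: $220 finishes the deductible; $5,120 goes to coinsurance; coinsurance $5,120 × 30% = $1,536. Traveler owes $1,756 (running OOP $4,136). Plan pays $5,340 − $1,756 = $3,584.
Bill 3, $13,781: deductible met; 30% of $13,781 = $4,134.30. OOP would hit $8,270.30 > $8,200, so the cap limits the traveler to $8,200 − $4,136 = $4,064. Insurer: $13,781 − $4,064 = $9,717.
Insurer total: $0 + $3,584 + $9,717 = $13,301.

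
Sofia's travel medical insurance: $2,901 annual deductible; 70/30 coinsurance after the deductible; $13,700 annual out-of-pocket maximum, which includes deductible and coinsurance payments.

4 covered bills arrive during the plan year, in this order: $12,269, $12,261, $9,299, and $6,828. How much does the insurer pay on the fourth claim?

$5,307.40

#1 ($12,269): $2,901 finishes the deductible; $9,368 goes to coinsurance; coinsurance $9,368 × 30% = $2,810.40. Cost to traveler: $5,711.40. OOP to date $5,711.40. Insurer: $12,269 − $5,711.40 = $6,557.60.
#2 ($12,261): deductible already satisfied, so traveler's share is 30% × $12,261 = $3,678.30. Traveler pays $3,678.30; OOP now $9,389.70. Insurer: $12,261 − $3,678.30 = $8,582.70.
#3 ($9,299): deductible already satisfied, so traveler's share is 30% × $9,299 = $2,789.70. Traveler pays $2,789.70; OOP now $12,179.40. Plan pays $9,299 − $2,789.70 = $6,509.30.
#4 ($6,828): deductible already satisfied, so traveler's share is 30% × $6,828 = $2,048.40. Adding that to $12,179.40 gives $14,227.80, past the $13,700 cap; traveler pays only $13,700 − $12,179.40 = $1,520.60. Insurer: $6,828 − $1,520.60 = $5,307.40.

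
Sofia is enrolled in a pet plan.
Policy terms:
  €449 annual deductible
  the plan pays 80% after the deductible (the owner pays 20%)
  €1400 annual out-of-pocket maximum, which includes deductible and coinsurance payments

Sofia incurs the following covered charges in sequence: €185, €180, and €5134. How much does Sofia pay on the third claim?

€1035

Claim 1 (€185): fully absorbed by the deductible. Owner pays €185; OOP now €185.
Claim 2 (€180): entire amount goes to the deductible. Owner owes €180 (running OOP €365).
Claim 3 (€5134): deductible takes €84, €5050 remains; coinsurance €5050 × 20% = €1010. Claim cost before the cap: €84 + €1010 = €1094. OOP would hit €1459 > €1400, so the cap limits the owner to €1400 − €365 = €1035.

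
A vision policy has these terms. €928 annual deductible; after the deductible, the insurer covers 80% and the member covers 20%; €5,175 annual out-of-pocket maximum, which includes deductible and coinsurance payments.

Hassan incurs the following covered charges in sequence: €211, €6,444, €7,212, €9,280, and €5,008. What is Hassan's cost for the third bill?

#1 (€211): fully absorbed by the deductible. Cost to member: €211. OOP to date €211.
#2 (€6,444): €717 to deductible, leaving €5,727; member's 20% is €1,145.40. Member owes €1,862.40 (running OOP €2,073.40).
#3 (€7,212): 20% coinsurance on €7,212 = €1,442.40. Cost to member: €1,442.40. OOP to date €3,515.80.

€1,442.40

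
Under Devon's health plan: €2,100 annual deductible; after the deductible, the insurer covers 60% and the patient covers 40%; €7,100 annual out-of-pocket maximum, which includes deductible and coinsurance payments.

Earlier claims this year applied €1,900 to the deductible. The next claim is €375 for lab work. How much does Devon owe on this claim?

Remaining deductible: €2,100 − €1,900 = €200.
That leaves €375 − €200 = €175 for coinsurance.
Coinsurance: €175 × 40% = €70.
That puts the patient's cost at €200 + €70 = €270 before any cap.
Year-to-date out-of-pocket becomes €1,900 + €270 = €2,170, still under the €7,100 maximum, so no cap applies.

€270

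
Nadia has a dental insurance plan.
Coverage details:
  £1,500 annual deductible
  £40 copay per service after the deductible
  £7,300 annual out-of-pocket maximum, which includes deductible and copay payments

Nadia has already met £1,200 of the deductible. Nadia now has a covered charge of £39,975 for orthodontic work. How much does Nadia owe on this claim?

£340

Remaining deductible: £1,500 − £1,200 = £300.
The remaining £39,675 (= £39,975 − £300) moves to the copay.
Copay on this service: £40.
Patient responsibility before any cap: £300 + £40 = £340.
Total out-of-pocket so far would be £1,200 + £340 = £1,540, below the £7,300 cap — no reduction.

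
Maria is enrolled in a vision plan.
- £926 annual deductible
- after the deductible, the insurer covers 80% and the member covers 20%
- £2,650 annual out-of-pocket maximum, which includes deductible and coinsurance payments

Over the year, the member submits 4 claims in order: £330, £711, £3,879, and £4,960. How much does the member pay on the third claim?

£775.80

Claim 1 (£330): entire amount goes to the deductible. Member pays £330; OOP now £330.
Claim 2 (£711): £596 to deductible, leaving £115; 20% of £115 = £23. Member pays £619; OOP now £949.
Claim 3 (£3,879): deductible met; 20% of £3,879 = £775.80. Member pays £775.80; OOP now £1,724.80.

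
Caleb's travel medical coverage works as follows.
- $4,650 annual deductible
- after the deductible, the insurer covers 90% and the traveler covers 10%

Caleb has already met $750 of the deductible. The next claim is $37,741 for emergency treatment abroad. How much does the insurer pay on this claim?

Remaining deductible: $4,650 − $750 = $3,900.
That leaves $37,741 − $3,900 = $33,841 for coinsurance.
Traveler's 10% share of $33,841 is $3,384.10.
That puts the traveler's cost at $3,900 + $3,384.10 = $7,284.10.
The plan picks up $37,741 − $7,284.10 = $30,456.90.

$30,456.90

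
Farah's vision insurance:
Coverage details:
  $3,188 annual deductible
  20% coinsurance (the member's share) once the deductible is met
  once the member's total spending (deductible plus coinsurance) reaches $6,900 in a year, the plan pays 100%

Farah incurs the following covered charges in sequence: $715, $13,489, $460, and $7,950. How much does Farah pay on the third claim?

Claim 1 — $715: all of it applies to the deductible. Cost to member: $715. OOP to date $715.
Claim 2 — $13,489: $2,473 to deductible, leaving $11,016; member's 20% is $2,203.20. Member owes $4,676.20 (running OOP $5,391.20).
Claim 3 — $460: deductible already satisfied, so member's share is 20% × $460 = $92. Member pays $92; OOP now $5,483.20.

$92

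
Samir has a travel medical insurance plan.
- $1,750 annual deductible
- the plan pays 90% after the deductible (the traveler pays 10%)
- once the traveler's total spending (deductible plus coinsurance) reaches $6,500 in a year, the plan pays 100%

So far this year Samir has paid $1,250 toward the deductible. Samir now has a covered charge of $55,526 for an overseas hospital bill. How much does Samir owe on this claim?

$5,250

Remaining deductible: $1,750 − $1,250 = $500.
After the $500 deductible portion, $55,526 − $500 = $55,026 is subject to coinsurance.
Coinsurance: $55,026 × 10% = $5,502.60.
So the traveler owes $500 + $5,502.60 = $6,002.60 before any cap.
Adding $6,002.60 to the $1,250 already spent would give $7,252.60, which exceeds the $6,500 cap; the traveler pays just $6,500 − $1,250 = $5,250.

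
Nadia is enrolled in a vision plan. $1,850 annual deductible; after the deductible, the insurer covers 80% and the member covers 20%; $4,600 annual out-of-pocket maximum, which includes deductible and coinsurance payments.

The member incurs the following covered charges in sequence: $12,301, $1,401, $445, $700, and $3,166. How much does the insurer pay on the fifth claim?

Claim 1 ($12,301): $1,850 to deductible, leaving $10,451; member's 20% is $2,090.20. Cost to member: $3,940.20. OOP to date $3,940.20. Insurer: $12,301 − $3,940.20 = $8,360.80.
Claim 2 ($1,401): 20% coinsurance on $1,401 = $280.20. Cost to member: $280.20. OOP to date $4,220.40. Plan pays $1,401 − $280.20 = $1,120.80.
Claim 3 ($445): 20% coinsurance on $445 = $89. Member pays $89; OOP now $4,309.40. Plan pays $445 − $89 = $356.
Claim 4 ($700): deductible met; 20% of $700 = $140. Cost to member: $140. OOP to date $4,449.40. Insurer: $700 − $140 = $560.
Claim 5 ($3,166): 20% coinsurance on $3,166 = $633.20. That would push OOP to $5,082.60, over the $4,600 cap, so member pays $4,600 − $4,449.40 = $150.60. Plan pays $3,166 − $150.60 = $3,015.40.

$3,015.40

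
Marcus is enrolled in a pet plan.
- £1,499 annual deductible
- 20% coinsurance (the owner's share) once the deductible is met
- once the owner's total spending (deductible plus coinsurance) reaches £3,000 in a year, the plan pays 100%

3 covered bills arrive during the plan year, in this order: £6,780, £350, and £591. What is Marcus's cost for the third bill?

£118.20

Claim 1 — £6,780: £1,499 finishes the deductible; £5,281 goes to coinsurance; 20% of £5,281 = £1,056.20. Owner owes £2,555.20 (running OOP £2,555.20).
Claim 2 — £350: deductible met; 20% of £350 = £70. Owner owes £70 (running OOP £2,625.20).
Claim 3 — £591: deductible met; 20% of £591 = £118.20. Owner owes £118.20 (running OOP £2,743.40).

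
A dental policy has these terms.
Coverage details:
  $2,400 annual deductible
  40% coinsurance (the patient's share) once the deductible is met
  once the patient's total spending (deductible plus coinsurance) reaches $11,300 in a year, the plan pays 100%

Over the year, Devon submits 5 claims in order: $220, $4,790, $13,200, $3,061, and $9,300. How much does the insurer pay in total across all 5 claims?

$19,271

Claim 1 ($220): fully absorbed by the deductible. Patient pays $220; OOP now $220. Plan pays $220 − $220 = $0.
Claim 2 ($4,790): deductible takes $2,180, $2,610 remains; 40% of $2,610 = $1,044. Patient owes $3,224 (running OOP $3,444). Plan pays $4,790 − $3,224 = $1,566.
Claim 3 ($13,200): deductible already satisfied, so patient's share is 40% × $13,200 = $5,280. Patient owes $5,280 (running OOP $8,724). Plan pays $13,200 − $5,280 = $7,920.
Claim 4 ($3,061): 40% coinsurance on $3,061 = $1,224.40. Cost to patient: $1,224.40. OOP to date $9,948.40. Plan pays $3,061 − $1,224.40 = $1,836.60.
Claim 5 ($9,300): 40% coinsurance on $9,300 = $3,720. That would push OOP to $13,668.40, over the $11,300 cap, so patient pays $11,300 − $9,948.40 = $1,351.60. Insurer: $9,300 − $1,351.60 = $7,948.40.
Insurer total = bills − patient's total = $30,571 − $11,300 = $19,271.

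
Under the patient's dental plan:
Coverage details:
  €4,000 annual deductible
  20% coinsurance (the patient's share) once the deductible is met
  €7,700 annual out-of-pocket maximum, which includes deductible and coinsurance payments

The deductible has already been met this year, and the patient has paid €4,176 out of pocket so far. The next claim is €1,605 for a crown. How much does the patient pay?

With the deductible met, the entire €1,605 is subject to coinsurance.
Patient's 20% share of €1,605 is €321.
Cumulative spending €4,176 + €321 = €4,497 stays under the €7,700 maximum.

€321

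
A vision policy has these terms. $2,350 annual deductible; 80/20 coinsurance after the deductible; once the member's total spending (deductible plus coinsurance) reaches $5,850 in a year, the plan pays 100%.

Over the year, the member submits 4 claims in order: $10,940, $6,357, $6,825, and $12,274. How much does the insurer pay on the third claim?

Bill 1, $10,940: $2,350 to deductible, leaving $8,590; member's 20% is $1,718. Cost to member: $4,068. OOP to date $4,068. Plan pays $10,940 − $4,068 = $6,872.
Bill 2, $6,357: deductible already satisfied, so member's share is 20% × $6,357 = $1,271.40. Member owes $1,271.40 (running OOP $5,339.40). Insurer: $6,357 − $1,271.40 = $5,085.60.
Bill 3, $6,825: deductible already satisfied, so member's share is 20% × $6,825 = $1,365. Adding that to $5,339.40 gives $6,704.40, past the $5,850 cap; member pays only $5,850 − $5,339.40 = $510.60. Insurer: $6,825 − $510.60 = $6,314.40.

$6,314.40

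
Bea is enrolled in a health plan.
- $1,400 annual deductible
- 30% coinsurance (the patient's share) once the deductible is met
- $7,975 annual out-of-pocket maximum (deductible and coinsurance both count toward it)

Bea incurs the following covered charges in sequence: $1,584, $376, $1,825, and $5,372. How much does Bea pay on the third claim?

$547.50

Bill 1, $1,584: $1,400 to deductible, leaving $184; coinsurance $184 × 30% = $55.20. Cost to patient: $1,455.20. OOP to date $1,455.20.
Bill 2, $376: 30% coinsurance on $376 = $112.80. Patient owes $112.80 (running OOP $1,568).
Bill 3, $1,825: deductible already satisfied, so patient's share is 30% × $1,825 = $547.50. Patient pays $547.50; OOP now $2,115.50.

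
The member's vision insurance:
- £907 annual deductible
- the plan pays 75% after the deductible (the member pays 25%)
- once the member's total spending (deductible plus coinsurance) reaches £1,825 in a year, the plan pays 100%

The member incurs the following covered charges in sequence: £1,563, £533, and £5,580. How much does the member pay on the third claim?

Claim 1 — £1,563: £907 finishes the deductible; £656 goes to coinsurance; member's 25% is £164. Member pays £1,071; OOP now £1,071.
Claim 2 — £533: deductible already satisfied, so member's share is 25% × £533 = £133.25. Cost to member: £133.25. OOP to date £1,204.25.
Claim 3 — £5,580: deductible met; 25% of £5,580 = £1,395. Adding that to £1,204.25 gives £2,599.25, past the £1,825 cap; member pays only £1,825 − £1,204.25 = £620.75.

£620.75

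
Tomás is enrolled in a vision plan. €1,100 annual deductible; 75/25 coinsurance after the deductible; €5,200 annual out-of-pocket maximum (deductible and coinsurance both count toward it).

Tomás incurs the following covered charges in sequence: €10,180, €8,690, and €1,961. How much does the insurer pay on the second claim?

#1 (€10,180): €1,100 finishes the deductible; €9,080 goes to coinsurance; 25% of €9,080 = €2,270. Cost to member: €3,370. OOP to date €3,370. Plan pays €10,180 − €3,370 = €6,810.
#2 (€8,690): 25% coinsurance on €8,690 = €2,172.50. Adding that to €3,370 gives €5,542.50, past the €5,200 cap; member pays only €5,200 − €3,370 = €1,830. Insurer: €8,690 − €1,830 = €6,860.

€6,860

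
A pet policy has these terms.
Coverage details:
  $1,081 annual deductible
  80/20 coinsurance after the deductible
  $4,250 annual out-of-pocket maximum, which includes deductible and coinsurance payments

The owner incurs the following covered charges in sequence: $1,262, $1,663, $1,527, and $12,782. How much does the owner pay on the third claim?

Claim 1 ($1,262): deductible takes $1,081, $181 remains; owner's 20% is $36.20. Owner pays $1,117.20; OOP now $1,117.20.
Claim 2 ($1,663): 20% coinsurance on $1,663 = $332.60. Owner owes $332.60 (running OOP $1,449.80).
Claim 3 ($1,527): deductible already satisfied, so owner's share is 20% × $1,527 = $305.40. Owner pays $305.40; OOP now $1,755.20.

$305.40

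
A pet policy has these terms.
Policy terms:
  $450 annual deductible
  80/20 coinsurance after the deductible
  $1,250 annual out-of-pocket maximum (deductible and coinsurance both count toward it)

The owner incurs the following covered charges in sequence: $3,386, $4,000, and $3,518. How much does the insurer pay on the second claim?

Claim 1 — $3,386: $450 to deductible, leaving $2,936; coinsurance $2,936 × 20% = $587.20. Owner pays $1,037.20; OOP now $1,037.20. Plan pays $3,386 − $1,037.20 = $2,348.80.
Claim 2 — $4,000: deductible already satisfied, so owner's share is 20% × $4,000 = $800. OOP would hit $1,837.20 > $1,250, so the cap limits the owner to $1,250 − $1,037.20 = $212.80. Insurer: $4,000 − $212.80 = $3,787.20.

$3,787.20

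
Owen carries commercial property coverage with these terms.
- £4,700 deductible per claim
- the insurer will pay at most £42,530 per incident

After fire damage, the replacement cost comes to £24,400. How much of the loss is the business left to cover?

Subtract the deductible: £24,400 − £4,700 = £19,700.
£19,700 is within the £42,530 limit, so the insurer pays £19,700.
Out of pocket: £24,400 − £19,700 = £4,700.

£4,700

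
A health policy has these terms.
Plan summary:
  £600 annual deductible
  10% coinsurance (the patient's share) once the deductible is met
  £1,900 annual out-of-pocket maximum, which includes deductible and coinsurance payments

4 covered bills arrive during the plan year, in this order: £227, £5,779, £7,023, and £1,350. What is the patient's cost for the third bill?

£702.30

Bill 1, £227: all of it applies to the deductible. Patient owes £227 (running OOP £227).
Bill 2, £5,779: £373 finishes the deductible; £5,406 goes to coinsurance; coinsurance £5,406 × 10% = £540.60. Patient owes £913.60 (running OOP £1,140.60).
Bill 3, £7,023: deductible met; 10% of £7,023 = £702.30. Patient pays £702.30; OOP now £1,842.90.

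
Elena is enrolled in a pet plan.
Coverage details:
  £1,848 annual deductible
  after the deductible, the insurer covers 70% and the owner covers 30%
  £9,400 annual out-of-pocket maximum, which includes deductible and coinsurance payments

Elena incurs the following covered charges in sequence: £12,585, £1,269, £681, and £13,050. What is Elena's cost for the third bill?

Claim 1 — £12,585: £1,848 finishes the deductible; £10,737 goes to coinsurance; owner's 30% is £3,221.10. Owner pays £5,069.10; OOP now £5,069.10.
Claim 2 — £1,269: deductible met; 30% of £1,269 = £380.70. Owner owes £380.70 (running OOP £5,449.80).
Claim 3 — £681: deductible already satisfied, so owner's share is 30% × £681 = £204.30. Owner owes £204.30 (running OOP £5,654.10).

£204.30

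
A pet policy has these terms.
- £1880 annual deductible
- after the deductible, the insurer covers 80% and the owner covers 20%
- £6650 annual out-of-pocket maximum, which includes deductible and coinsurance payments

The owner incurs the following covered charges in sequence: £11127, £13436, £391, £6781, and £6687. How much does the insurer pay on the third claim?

Claim 1 — £11127: £1880 to deductible, leaving £9247; 20% of £9247 = £1849.40. Owner pays £3729.40; OOP now £3729.40. Insurer: £11127 − £3729.40 = £7397.60.
Claim 2 — £13436: deductible met; 20% of £13436 = £2687.20. Owner owes £2687.20 (running OOP £6416.60). Insurer: £13436 − £2687.20 = £10748.80.
Claim 3 — £391: 20% coinsurance on £391 = £78.20. Owner owes £78.20 (running OOP £6494.80). Plan pays £391 − £78.20 = £312.80.

£312.80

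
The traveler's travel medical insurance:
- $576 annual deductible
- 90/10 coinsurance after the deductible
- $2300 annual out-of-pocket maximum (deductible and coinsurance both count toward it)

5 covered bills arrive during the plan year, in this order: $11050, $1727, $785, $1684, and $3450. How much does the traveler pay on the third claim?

$78.50

Bill 1, $11050: $576 finishes the deductible; $10474 goes to coinsurance; coinsurance $10474 × 10% = $1047.40. Traveler owes $1623.40 (running OOP $1623.40).
Bill 2, $1727: 10% coinsurance on $1727 = $172.70. Cost to traveler: $172.70. OOP to date $1796.10.
Bill 3, $785: deductible already satisfied, so traveler's share is 10% × $785 = $78.50. Traveler pays $78.50; OOP now $1874.60.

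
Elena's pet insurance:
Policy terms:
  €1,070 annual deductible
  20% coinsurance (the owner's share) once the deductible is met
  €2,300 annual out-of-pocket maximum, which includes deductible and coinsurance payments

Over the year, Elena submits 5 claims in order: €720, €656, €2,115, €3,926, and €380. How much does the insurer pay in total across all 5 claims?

#1 (€720): all of it applies to the deductible. Owner owes €720 (running OOP €720). Insurer: €720 − €720 = €0.
#2 (€656): €350 finishes the deductible; €306 goes to coinsurance; coinsurance €306 × 20% = €61.20. Owner owes €411.20 (running OOP €1,131.20). Plan pays €656 − €411.20 = €244.80.
#3 (€2,115): deductible already satisfied, so owner's share is 20% × €2,115 = €423. Owner pays €423; OOP now €1,554.20. Insurer: €2,115 − €423 = €1,692.
#4 (€3,926): 20% coinsurance on €3,926 = €785.20. OOP would hit €2,339.40 > €2,300, so the cap limits the owner to €2,300 − €1,554.20 = €745.80. Insurer: €3,926 − €745.80 = €3,180.20.
#5 (€380): deductible met; 20% of €380 = €76. Adding that to €2,300 gives €2,376, past the €2,300 cap; owner pays only €2,300 − €2,300 = €0. Insurer: €380 − €0 = €380.
Insurer total: €0 + €244.80 + €1,692 + €3,180.20 + €380 = €5,497.

€5,497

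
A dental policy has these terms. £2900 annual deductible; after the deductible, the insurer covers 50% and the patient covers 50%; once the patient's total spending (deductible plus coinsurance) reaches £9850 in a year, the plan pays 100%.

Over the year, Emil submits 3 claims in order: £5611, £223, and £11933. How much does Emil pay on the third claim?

Bill 1, £5611: deductible takes £2900, £2711 remains; patient's 50% is £1355.50. Patient owes £4255.50 (running OOP £4255.50).
Bill 2, £223: deductible met; 50% of £223 = £111.50. Cost to patient: £111.50. OOP to date £4367.
Bill 3, £11933: deductible met; 50% of £11933 = £5966.50. That would push OOP to £10333.50, over the £9850 cap, so patient pays £9850 − £4367 = £5483.

£5483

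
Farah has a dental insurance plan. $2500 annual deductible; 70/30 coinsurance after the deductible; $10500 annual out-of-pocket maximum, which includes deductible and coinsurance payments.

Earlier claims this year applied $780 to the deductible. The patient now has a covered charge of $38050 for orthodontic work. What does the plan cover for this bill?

Remaining deductible: $2500 − $780 = $1720.
That leaves $38050 − $1720 = $36330 for coinsurance.
30% of $36330 = $10899 falls to the patient.
That puts the patient's cost at $1720 + $10899 = $12619 before any cap.
That would bring total out-of-pocket to $13399, past the $10500 cap. The patient is capped at $10500 − $780 = $9720 on this claim.
The plan picks up $38050 − $9720 = $28330.

$28330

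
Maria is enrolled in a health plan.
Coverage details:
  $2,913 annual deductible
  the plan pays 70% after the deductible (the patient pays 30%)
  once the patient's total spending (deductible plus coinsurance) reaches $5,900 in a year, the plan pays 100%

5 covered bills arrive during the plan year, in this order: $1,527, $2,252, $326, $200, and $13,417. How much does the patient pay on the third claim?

#1 ($1,527): all of it applies to the deductible. Patient owes $1,527 (running OOP $1,527).
#2 ($2,252): $1,386 to deductible, leaving $866; patient's 30% is $259.80. Cost to patient: $1,645.80. OOP to date $3,172.80.
#3 ($326): deductible already satisfied, so patient's share is 30% × $326 = $97.80. Cost to patient: $97.80. OOP to date $3,270.60.

$97.80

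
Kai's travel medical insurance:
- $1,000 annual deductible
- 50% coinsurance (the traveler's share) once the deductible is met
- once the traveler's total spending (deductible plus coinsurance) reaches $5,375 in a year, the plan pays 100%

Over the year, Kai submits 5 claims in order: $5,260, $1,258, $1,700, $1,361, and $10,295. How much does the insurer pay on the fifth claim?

Bill 1, $5,260: deductible takes $1,000, $4,260 remains; coinsurance $4,260 × 50% = $2,130. Traveler owes $3,130 (running OOP $3,130). Plan pays $5,260 − $3,130 = $2,130.
Bill 2, $1,258: deductible already satisfied, so traveler's share is 50% × $1,258 = $629. Traveler pays $629; OOP now $3,759. Plan pays $1,258 − $629 = $629.
Bill 3, $1,700: 50% coinsurance on $1,700 = $850. Traveler pays $850; OOP now $4,609. Insurer: $1,700 − $850 = $850.
Bill 4, $1,361: deductible met; 50% of $1,361 = $680.50. Cost to traveler: $680.50. OOP to date $5,289.50. Insurer: $1,361 − $680.50 = $680.50.
Bill 5, $10,295: deductible already satisfied, so traveler's share is 50% × $10,295 = $5,147.50. That would push OOP to $10,437, over the $5,375 cap, so traveler pays $5,375 − $5,289.50 = $85.50. Plan pays $10,295 − $85.50 = $10,209.50.

$10,209.50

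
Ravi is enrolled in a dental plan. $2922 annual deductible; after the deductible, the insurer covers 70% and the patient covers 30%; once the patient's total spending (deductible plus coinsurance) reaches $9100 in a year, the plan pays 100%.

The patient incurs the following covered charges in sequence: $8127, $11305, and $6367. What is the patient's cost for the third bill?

$1225

#1 ($8127): deductible takes $2922, $5205 remains; 30% of $5205 = $1561.50. Patient pays $4483.50; OOP now $4483.50.
#2 ($11305): deductible met; 30% of $11305 = $3391.50. Cost to patient: $3391.50. OOP to date $7875.
#3 ($6367): deductible met; 30% of $6367 = $1910.10. Adding that to $7875 gives $9785.10, past the $9100 cap; patient pays only $9100 − $7875 = $1225.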